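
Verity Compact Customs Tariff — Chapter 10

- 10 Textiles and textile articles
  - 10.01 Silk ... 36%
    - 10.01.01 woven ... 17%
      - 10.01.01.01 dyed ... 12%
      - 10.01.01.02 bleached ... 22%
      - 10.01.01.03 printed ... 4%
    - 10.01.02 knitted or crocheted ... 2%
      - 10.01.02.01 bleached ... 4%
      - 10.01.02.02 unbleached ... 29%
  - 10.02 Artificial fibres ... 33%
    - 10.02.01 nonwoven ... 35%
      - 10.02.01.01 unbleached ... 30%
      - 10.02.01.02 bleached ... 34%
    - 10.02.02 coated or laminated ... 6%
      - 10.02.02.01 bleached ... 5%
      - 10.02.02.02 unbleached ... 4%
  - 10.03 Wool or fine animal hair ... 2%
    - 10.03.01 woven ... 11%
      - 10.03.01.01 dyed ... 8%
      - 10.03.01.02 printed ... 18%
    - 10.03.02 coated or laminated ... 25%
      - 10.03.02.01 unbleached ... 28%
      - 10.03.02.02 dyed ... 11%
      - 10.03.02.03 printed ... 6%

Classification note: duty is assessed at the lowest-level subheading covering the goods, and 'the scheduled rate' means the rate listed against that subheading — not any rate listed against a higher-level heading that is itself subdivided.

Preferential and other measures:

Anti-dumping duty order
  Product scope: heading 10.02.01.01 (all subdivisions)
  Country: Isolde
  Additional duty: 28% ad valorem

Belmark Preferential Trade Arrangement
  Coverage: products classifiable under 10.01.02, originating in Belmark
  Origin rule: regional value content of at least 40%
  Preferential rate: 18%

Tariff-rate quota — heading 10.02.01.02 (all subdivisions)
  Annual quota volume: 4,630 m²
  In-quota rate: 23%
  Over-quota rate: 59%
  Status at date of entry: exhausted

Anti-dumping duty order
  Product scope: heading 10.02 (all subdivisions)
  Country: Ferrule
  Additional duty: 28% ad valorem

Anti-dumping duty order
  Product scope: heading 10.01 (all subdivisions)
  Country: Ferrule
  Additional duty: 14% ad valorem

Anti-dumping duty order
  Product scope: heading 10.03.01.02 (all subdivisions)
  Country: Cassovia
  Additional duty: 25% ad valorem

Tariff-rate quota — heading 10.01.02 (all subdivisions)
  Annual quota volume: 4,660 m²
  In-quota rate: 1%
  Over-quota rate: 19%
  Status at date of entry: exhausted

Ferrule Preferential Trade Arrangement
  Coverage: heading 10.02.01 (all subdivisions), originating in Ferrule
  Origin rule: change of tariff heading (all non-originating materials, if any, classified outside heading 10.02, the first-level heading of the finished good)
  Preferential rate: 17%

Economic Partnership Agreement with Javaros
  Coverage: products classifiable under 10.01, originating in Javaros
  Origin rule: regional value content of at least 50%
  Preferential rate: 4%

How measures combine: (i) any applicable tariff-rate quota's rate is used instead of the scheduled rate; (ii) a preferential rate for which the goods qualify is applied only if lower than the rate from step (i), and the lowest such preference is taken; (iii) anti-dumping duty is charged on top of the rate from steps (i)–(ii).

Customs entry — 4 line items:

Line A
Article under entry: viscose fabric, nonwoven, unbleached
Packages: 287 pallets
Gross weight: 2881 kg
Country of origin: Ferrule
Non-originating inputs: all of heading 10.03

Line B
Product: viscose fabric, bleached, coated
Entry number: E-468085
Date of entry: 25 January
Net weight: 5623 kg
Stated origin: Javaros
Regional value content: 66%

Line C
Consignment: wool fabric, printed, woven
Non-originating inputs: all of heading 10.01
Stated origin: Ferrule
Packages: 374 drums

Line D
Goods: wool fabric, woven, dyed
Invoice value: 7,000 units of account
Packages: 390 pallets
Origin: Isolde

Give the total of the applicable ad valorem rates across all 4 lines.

76%

Line A: viscose → 10.02; nonwoven → 10.02.01; unbleached → 10.02.01.01. Scheduled 30%. Ferrule agreement on 10.02.01: CTH met → 17% available; preferential 17%; anti-dumping (Ferrule, 10.02): +28%; total 17% + 28% = 45%. → 45%.
Line B: viscose → 10.02; coated → 10.02.02; bleached → 10.02.02.01. Scheduled 5%. Javaros agreement on 10.01: 10.02.02.01 not covered. → 5%.
Line C: wool → 10.03; woven → 10.03.01; printed → 10.03.01.02. Scheduled 18%. Ferrule agreement on 10.02.01: 10.03.01.02 not covered. → 18%.
Line D: wool → 10.03; woven → 10.03.01; dyed → 10.03.01.01. Scheduled 8%. No special measure applies. → 8%.
Sum: 45% + 5% + 18% + 8% = 76%.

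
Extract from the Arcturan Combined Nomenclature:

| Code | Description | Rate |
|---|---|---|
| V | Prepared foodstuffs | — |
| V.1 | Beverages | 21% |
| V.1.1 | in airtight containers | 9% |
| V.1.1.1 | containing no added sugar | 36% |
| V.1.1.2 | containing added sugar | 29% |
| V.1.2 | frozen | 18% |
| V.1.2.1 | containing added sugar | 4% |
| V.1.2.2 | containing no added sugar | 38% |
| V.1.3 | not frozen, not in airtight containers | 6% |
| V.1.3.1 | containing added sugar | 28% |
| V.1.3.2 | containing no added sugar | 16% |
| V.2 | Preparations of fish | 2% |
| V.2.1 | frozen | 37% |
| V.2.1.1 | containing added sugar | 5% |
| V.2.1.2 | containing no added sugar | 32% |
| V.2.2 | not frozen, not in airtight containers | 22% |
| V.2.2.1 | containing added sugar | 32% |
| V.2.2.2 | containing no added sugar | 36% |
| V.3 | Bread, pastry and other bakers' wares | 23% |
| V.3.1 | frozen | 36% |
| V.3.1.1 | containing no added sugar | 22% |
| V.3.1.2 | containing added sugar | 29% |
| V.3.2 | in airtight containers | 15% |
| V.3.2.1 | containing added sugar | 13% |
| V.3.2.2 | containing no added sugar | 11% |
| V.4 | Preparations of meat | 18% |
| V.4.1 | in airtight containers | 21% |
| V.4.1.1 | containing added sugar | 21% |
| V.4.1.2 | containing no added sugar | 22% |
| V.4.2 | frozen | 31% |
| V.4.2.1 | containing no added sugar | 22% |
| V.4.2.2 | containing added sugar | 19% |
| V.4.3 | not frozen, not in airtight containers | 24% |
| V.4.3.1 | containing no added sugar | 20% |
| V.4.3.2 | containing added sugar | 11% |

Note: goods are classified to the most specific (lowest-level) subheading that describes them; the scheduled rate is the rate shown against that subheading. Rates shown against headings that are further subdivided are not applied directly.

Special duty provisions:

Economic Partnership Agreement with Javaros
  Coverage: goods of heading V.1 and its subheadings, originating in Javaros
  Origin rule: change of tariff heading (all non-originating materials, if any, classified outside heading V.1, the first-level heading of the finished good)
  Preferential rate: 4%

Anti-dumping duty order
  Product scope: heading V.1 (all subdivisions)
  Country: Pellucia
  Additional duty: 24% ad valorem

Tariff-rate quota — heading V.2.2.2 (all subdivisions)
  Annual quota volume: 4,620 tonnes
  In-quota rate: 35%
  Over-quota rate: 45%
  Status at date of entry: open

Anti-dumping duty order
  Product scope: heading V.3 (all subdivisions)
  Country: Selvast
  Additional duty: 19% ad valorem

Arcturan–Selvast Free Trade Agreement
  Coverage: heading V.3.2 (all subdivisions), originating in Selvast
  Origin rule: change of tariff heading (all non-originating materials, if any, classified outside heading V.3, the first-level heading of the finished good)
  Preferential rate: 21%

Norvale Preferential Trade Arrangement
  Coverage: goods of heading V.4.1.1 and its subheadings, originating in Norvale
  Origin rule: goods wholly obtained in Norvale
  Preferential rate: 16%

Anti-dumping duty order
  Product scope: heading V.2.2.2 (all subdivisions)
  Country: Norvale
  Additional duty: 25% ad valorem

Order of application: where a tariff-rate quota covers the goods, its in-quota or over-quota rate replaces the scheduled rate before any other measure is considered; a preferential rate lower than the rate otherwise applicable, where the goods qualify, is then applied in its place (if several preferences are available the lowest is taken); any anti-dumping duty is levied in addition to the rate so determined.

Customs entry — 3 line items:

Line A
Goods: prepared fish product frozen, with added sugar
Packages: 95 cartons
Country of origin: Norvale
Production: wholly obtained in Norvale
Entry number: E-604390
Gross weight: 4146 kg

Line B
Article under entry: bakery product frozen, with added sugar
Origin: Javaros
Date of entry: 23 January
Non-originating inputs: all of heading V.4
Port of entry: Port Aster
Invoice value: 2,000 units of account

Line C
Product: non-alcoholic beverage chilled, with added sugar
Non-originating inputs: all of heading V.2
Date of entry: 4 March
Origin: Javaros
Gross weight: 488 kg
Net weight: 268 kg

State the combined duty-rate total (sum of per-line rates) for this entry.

Line A: prepared fish product → V.2; frozen → V.2.1; with added sugar → V.2.1.1. Scheduled 5%. Norvale agreement on V.4.1.1: V.2.1.1 not covered. → 5%.
Line B: bakery product → V.3; frozen → V.3.1; with added sugar → V.3.1.2. Scheduled 29%. Javaros agreement on V.1: V.3.1.2 not covered. → 29%.
Line C: non-alcoholic beverage → V.1; chilled → V.1.3; with added sugar → V.1.3.1. Scheduled 28%. Javaros agreement on V.1: CTH met → 4% available; preferential 4%. → 4%.
Sum: 5% + 29% + 4% = 38%.

38%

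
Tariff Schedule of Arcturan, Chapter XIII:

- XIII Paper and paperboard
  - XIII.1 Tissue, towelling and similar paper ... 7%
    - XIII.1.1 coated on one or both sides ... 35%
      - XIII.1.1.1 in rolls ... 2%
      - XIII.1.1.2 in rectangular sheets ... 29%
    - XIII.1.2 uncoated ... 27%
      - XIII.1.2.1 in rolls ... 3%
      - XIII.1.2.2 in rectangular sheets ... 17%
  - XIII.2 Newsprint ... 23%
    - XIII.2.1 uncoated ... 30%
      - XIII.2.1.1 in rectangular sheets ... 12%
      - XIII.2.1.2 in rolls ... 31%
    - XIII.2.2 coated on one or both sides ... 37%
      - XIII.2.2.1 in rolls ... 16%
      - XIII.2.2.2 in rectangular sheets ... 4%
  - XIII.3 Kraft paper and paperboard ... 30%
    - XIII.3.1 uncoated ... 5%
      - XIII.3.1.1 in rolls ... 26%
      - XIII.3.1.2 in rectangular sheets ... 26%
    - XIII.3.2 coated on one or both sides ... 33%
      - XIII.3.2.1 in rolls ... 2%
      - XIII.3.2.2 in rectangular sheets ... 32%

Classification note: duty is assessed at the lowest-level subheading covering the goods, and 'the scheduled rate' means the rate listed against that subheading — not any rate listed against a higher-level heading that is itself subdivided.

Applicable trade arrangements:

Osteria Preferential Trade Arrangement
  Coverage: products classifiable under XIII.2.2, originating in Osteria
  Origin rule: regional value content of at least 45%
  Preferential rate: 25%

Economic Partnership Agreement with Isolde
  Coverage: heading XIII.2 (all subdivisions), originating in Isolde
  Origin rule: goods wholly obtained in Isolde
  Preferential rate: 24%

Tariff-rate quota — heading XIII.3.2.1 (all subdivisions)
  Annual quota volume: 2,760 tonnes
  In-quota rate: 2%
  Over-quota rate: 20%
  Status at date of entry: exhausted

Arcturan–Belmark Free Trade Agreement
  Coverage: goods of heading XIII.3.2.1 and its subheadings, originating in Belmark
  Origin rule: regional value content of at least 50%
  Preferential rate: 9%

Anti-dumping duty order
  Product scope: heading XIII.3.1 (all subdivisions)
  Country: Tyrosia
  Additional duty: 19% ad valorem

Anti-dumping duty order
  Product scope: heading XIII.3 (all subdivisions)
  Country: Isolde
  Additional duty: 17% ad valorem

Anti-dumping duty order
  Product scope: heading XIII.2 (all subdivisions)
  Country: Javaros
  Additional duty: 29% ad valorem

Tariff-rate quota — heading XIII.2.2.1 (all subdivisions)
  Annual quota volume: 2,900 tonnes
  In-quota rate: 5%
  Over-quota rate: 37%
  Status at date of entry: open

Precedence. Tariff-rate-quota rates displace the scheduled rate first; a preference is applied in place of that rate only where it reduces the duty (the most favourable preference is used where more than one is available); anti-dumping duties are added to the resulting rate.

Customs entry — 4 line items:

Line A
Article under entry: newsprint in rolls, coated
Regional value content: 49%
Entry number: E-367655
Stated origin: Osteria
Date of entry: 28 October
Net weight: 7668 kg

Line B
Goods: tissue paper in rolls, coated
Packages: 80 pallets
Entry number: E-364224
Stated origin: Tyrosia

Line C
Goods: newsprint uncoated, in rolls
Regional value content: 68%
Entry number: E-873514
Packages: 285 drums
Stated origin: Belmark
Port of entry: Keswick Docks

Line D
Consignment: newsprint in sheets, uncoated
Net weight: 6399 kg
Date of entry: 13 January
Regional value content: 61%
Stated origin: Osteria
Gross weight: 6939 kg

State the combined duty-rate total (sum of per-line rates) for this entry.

Line A: newsprint → XIII.2; coated → XIII.2.2; in rolls → XIII.2.2.1. Scheduled 16%. quota on XIII.2.2.1 open → in-quota 5%; Osteria agreement on XIII.2.2: RVC ≥ 45% → 25% available; preference 25% not lower than 5% → no reduction. → 5%.
Line B: tissue paper → XIII.1; coated → XIII.1.1; in rolls → XIII.1.1.1. Scheduled 2%. No special measure applies. → 2%.
Line C: newsprint → XIII.2; uncoated → XIII.2.1; in rolls → XIII.2.1.2. Scheduled 31%. Belmark agreement on XIII.3.2.1: XIII.2.1.2 not covered. → 31%.
Line D: newsprint → XIII.2; uncoated → XIII.2.1; in sheets → XIII.2.1.1. Scheduled 12%. Osteria agreement on XIII.2.2: XIII.2.1.1 not covered. → 12%.
Sum: 5% + 2% + 31% + 12% = 50%.

50%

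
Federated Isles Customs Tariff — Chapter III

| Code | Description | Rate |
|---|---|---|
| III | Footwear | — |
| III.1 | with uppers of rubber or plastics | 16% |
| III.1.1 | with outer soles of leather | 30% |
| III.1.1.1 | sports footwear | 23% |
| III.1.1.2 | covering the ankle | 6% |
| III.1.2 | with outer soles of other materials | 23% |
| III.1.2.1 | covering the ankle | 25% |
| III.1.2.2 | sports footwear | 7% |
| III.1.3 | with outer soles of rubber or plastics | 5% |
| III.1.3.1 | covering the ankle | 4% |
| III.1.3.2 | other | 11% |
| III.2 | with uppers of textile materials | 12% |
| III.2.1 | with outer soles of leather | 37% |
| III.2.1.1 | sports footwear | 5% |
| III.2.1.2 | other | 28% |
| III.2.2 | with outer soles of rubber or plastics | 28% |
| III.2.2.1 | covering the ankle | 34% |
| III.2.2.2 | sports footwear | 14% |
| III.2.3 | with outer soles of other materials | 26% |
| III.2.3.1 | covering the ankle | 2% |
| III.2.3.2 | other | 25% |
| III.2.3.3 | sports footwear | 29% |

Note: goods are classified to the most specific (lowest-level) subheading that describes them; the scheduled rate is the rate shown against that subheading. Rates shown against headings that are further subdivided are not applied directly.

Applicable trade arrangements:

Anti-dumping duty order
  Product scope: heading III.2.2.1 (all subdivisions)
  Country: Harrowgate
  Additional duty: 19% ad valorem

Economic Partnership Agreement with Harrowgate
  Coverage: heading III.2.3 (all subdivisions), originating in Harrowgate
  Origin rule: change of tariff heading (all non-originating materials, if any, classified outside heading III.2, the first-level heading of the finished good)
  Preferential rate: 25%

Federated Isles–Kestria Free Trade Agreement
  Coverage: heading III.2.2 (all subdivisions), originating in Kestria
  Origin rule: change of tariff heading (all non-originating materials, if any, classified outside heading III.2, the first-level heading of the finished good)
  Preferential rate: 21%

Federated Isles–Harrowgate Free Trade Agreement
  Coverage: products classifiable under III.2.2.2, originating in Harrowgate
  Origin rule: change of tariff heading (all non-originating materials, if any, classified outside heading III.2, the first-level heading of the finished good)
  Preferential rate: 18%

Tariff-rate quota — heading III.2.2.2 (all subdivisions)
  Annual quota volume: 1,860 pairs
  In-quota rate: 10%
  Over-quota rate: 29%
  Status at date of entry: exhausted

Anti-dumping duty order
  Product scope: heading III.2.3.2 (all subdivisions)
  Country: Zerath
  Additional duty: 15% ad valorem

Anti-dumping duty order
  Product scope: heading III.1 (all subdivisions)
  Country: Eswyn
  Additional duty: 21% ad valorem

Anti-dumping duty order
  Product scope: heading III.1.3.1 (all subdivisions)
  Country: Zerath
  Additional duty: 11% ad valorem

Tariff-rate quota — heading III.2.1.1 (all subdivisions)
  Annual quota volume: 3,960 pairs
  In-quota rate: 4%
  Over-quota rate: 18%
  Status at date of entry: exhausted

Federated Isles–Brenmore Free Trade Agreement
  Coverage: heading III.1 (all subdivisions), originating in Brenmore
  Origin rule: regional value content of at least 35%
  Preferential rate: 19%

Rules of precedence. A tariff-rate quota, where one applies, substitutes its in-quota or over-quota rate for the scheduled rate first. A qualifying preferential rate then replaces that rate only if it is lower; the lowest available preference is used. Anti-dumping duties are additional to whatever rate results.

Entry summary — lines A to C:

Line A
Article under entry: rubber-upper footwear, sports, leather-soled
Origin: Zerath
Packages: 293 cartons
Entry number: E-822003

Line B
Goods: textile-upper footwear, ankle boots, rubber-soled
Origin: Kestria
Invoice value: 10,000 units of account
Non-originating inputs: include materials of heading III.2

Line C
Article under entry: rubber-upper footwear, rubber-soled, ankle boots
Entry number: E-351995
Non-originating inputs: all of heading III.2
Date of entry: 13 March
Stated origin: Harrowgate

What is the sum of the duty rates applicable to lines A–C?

Line A: rubber-upper → III.1; leather-soled → III.1.1; sports → III.1.1.1. Scheduled 23%. No special measure applies. → 23%.
Line B: textile-upper → III.2; rubber-soled → III.2.2; ankle boots → III.2.2.1. Scheduled 34%. Kestria agreement on III.2.2: CTH not met. → 34%.
Line C: rubber-upper → III.1; rubber-soled → III.1.3; ankle boots → III.1.3.1. Scheduled 4%. Harrowgate agreement on III.2.3: III.1.3.1 not covered; Harrowgate agreement on III.2.2.2: III.1.3.1 not covered. → 4%.
Sum: 23% + 34% + 4% = 61%.

61%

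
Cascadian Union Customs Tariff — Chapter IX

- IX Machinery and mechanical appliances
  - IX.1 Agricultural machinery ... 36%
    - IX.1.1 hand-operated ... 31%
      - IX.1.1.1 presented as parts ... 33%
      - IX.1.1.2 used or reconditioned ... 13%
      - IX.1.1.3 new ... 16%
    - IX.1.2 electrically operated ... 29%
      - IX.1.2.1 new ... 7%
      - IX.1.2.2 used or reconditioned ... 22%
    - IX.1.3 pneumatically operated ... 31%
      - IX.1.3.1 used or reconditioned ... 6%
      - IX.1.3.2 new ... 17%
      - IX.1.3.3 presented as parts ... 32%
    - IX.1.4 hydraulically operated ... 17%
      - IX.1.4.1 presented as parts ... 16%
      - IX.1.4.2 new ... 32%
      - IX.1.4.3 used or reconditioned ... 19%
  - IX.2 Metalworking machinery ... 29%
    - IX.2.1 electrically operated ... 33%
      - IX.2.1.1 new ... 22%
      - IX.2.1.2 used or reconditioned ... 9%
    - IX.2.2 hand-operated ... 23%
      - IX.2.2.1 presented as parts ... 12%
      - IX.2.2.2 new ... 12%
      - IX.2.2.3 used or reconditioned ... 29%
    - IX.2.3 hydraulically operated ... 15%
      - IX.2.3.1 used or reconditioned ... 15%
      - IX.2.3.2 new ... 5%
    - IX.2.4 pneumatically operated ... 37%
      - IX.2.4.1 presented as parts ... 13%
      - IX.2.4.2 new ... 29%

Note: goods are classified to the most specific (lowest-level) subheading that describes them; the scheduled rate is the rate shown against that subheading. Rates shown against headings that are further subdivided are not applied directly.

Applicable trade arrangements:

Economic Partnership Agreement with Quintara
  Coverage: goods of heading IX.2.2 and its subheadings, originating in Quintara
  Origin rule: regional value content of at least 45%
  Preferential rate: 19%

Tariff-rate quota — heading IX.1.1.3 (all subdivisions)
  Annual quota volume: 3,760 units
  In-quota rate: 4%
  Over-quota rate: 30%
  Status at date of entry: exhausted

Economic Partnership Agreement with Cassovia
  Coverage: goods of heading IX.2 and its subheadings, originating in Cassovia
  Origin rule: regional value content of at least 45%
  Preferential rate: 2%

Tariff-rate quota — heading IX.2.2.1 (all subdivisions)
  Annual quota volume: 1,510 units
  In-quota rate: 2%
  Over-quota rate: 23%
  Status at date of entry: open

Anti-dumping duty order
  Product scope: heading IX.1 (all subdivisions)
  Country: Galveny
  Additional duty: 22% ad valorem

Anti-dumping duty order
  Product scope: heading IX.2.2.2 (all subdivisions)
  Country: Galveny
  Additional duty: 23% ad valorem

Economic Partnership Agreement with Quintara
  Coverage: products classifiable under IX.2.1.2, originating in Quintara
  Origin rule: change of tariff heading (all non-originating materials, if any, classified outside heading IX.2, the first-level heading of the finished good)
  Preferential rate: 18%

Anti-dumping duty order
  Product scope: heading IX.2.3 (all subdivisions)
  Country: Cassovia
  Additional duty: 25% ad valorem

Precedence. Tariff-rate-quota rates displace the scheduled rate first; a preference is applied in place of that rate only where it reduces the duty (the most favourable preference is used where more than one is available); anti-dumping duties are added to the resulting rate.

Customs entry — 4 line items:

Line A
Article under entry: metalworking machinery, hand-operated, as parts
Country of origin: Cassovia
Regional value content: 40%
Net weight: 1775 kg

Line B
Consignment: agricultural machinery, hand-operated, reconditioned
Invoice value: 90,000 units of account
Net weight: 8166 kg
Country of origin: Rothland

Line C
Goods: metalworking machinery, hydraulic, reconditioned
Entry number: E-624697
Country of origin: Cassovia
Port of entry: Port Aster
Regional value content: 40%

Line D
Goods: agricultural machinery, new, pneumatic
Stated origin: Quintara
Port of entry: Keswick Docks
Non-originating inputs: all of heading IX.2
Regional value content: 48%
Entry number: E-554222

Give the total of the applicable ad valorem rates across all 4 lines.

Line A: metalworking → IX.2; hand-operated → IX.2.2; as parts → IX.2.2.1. Scheduled 12%. quota on IX.2.2.1 open → in-quota 2%; Cassovia agreement on IX.2: RVC < 45%. → 2%.
Line B: agricultural → IX.1; hand-operated → IX.1.1; reconditioned → IX.1.1.2. Scheduled 13%. No special measure applies. → 13%.
Line C: metalworking → IX.2; hydraulic → IX.2.3; reconditioned → IX.2.3.1. Scheduled 15%. Cassovia agreement on IX.2: RVC < 45%; anti-dumping (Cassovia, IX.2.3): +25%; total 15% + 25% = 40%. → 40%.
Line D: agricultural → IX.1; pneumatic → IX.1.3; new → IX.1.3.2. Scheduled 17%. Quintara agreement on IX.2.2: IX.1.3.2 not covered; Quintara agreement on IX.2.1.2: IX.1.3.2 not covered. → 17%.
Sum: 2% + 13% + 40% + 17% = 72%.

72%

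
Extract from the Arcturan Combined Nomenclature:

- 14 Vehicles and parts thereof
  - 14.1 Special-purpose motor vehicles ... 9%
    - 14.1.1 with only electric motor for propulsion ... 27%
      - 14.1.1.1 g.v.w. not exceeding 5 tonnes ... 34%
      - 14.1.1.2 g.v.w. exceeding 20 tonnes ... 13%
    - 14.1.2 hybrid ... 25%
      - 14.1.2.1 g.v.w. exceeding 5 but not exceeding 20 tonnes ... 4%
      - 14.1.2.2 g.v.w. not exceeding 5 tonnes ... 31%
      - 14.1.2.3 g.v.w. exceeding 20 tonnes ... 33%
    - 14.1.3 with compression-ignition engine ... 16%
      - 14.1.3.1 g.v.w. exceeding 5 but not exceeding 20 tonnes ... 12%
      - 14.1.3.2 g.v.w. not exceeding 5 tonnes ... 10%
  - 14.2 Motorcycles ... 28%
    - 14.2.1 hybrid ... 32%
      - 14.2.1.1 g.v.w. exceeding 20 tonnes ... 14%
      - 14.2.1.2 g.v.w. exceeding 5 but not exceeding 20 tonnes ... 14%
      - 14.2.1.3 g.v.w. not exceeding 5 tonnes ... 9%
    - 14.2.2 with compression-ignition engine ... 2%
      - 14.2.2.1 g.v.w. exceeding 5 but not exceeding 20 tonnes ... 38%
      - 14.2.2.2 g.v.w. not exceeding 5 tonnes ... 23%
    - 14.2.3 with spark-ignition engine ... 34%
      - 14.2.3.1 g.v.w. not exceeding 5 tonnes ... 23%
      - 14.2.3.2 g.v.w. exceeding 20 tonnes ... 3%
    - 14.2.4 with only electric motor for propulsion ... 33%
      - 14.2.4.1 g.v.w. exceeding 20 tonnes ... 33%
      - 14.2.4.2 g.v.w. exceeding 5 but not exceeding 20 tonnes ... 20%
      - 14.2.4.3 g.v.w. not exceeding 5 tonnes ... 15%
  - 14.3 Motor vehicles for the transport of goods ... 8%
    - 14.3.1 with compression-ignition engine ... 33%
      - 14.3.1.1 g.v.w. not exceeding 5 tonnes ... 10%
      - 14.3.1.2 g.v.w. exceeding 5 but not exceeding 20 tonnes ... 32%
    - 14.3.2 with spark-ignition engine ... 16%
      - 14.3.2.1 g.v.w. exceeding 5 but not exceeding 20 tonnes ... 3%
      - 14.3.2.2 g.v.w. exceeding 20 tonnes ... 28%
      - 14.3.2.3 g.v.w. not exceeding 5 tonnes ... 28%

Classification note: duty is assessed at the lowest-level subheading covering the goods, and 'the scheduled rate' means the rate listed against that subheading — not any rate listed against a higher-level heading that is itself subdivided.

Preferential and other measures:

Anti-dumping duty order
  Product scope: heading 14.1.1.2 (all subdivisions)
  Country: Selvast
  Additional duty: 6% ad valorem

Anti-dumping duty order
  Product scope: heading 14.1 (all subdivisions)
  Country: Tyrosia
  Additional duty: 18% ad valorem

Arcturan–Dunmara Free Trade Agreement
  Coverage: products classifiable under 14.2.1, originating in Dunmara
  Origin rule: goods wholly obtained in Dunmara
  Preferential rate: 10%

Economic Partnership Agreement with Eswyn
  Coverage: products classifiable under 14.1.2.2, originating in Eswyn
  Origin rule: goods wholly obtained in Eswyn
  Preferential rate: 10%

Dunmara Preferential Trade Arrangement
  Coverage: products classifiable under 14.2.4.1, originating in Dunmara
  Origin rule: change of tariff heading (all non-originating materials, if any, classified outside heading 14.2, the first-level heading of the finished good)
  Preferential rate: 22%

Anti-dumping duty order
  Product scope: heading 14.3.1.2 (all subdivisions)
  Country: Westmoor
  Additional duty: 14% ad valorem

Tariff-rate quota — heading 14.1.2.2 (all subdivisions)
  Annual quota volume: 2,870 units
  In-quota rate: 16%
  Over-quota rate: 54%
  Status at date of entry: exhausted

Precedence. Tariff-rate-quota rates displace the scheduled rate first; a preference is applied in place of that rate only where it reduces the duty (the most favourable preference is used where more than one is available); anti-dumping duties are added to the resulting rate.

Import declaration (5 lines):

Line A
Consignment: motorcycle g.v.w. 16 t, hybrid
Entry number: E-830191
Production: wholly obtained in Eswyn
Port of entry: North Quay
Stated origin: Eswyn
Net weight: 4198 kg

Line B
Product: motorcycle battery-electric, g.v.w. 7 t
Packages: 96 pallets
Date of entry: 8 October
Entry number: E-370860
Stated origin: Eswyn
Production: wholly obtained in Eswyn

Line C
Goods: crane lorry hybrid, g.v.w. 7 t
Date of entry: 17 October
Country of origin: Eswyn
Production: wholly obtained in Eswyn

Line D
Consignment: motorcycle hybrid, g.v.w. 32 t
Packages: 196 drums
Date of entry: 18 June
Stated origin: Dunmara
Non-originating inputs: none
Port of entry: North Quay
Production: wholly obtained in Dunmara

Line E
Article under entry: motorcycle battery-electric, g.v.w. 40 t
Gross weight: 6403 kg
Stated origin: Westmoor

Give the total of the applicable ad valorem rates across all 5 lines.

81%

Line A: motorcycle → 14.2; hybrid → 14.2.1; g.v.w. 16 t → 14.2.1.2. Scheduled 14%. Eswyn agreement on 14.1.2.2: 14.2.1.2 not covered. → 14%.
Line B: motorcycle → 14.2; battery-electric → 14.2.4; g.v.w. 7 t → 14.2.4.2. Scheduled 20%. Eswyn agreement on 14.1.2.2: 14.2.4.2 not covered. → 20%.
Line C: crane lorry → 14.1; hybrid → 14.1.2; g.v.w. 7 t → 14.1.2.1. Scheduled 4%. Eswyn agreement on 14.1.2.2: 14.1.2.1 not covered. → 4%.
Line D: motorcycle → 14.2; hybrid → 14.2.1; g.v.w. 32 t → 14.2.1.1. Scheduled 14%. Dunmara agreement on 14.2.1: wholly obtained → 10% available; Dunmara agreement on 14.2.4.1: 14.2.1.1 not covered; preferential 10%. → 10%.
Line E: motorcycle → 14.2; battery-electric → 14.2.4; g.v.w. 40 t → 14.2.4.1. Scheduled 33%. No special measure applies. → 33%.
Sum: 14% + 20% + 4% + 10% + 33% = 81%.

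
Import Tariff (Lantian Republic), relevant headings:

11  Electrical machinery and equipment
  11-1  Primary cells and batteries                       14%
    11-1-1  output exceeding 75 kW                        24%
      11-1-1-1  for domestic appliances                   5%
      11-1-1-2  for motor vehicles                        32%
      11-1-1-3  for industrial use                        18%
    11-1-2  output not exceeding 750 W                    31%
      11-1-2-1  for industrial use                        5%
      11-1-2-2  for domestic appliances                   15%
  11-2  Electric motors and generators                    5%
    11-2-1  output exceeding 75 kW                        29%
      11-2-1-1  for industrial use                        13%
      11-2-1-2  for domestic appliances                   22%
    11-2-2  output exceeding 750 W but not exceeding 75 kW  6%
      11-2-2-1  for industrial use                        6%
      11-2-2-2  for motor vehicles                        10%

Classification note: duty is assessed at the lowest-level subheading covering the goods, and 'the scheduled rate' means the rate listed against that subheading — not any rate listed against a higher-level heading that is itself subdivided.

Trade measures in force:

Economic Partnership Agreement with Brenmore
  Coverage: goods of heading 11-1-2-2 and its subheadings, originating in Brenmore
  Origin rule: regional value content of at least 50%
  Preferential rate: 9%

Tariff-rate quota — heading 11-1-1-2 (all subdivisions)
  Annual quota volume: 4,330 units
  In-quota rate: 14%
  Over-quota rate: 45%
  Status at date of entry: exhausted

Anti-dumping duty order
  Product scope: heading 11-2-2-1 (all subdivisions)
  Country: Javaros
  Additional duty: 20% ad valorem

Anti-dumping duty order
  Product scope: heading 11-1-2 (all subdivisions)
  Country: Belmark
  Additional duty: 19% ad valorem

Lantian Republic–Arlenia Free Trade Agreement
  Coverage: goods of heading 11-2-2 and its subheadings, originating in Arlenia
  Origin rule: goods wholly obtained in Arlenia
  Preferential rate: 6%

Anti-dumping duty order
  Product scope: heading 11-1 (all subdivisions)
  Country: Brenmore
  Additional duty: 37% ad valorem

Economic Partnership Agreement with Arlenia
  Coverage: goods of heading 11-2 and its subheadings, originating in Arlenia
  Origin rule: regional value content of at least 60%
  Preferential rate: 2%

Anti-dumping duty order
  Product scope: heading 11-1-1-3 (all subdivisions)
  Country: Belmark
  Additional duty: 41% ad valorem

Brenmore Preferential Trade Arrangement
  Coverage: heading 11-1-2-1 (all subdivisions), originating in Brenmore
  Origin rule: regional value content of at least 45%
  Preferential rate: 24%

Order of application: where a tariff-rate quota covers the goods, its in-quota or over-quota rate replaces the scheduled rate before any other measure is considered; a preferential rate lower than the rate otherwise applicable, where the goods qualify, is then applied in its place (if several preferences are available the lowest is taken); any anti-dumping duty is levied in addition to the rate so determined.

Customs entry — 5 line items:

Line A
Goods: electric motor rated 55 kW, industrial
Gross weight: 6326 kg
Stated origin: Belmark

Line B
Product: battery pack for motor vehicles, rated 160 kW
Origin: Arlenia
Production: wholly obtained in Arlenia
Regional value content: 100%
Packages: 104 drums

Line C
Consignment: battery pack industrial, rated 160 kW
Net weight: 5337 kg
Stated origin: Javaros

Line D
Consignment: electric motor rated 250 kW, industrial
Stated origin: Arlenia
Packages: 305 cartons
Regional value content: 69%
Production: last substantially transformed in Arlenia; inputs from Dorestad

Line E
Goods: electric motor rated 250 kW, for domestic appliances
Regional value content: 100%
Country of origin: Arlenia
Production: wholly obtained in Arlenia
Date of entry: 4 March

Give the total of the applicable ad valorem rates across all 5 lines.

73%

Line A: electric motor → 11-2; rated 55 kW → 11-2-2; industrial → 11-2-2-1. Scheduled 6%. No special measure applies. → 6%.
Line B: battery pack → 11-1; rated 160 kW → 11-1-1; for motor vehicles → 11-1-1-2. Scheduled 32%. quota on 11-1-1-2 exhausted → over-quota 45%; Arlenia agreement on 11-2-2: 11-1-1-2 not covered; Arlenia agreement on 11-2: 11-1-1-2 not covered. → 45%.
Line C: battery pack → 11-1; rated 160 kW → 11-1-1; industrial → 11-1-1-3. Scheduled 18%. No special measure applies. → 18%.
Line D: electric motor → 11-2; rated 250 kW → 11-2-1; industrial → 11-2-1-1. Scheduled 13%. Arlenia agreement on 11-2-2: 11-2-1-1 not covered; Arlenia agreement on 11-2: RVC ≥ 60% → 2% available; preferential 2%. → 2%.
Line E: electric motor → 11-2; rated 250 kW → 11-2-1; for domestic appliances → 11-2-1-2. Scheduled 22%. Arlenia agreement on 11-2-2: 11-2-1-2 not covered; Arlenia agreement on 11-2: RVC ≥ 60% → 2% available; preferential 2%. → 2%.
Sum: 6% + 45% + 18% + 2% + 2% = 73%.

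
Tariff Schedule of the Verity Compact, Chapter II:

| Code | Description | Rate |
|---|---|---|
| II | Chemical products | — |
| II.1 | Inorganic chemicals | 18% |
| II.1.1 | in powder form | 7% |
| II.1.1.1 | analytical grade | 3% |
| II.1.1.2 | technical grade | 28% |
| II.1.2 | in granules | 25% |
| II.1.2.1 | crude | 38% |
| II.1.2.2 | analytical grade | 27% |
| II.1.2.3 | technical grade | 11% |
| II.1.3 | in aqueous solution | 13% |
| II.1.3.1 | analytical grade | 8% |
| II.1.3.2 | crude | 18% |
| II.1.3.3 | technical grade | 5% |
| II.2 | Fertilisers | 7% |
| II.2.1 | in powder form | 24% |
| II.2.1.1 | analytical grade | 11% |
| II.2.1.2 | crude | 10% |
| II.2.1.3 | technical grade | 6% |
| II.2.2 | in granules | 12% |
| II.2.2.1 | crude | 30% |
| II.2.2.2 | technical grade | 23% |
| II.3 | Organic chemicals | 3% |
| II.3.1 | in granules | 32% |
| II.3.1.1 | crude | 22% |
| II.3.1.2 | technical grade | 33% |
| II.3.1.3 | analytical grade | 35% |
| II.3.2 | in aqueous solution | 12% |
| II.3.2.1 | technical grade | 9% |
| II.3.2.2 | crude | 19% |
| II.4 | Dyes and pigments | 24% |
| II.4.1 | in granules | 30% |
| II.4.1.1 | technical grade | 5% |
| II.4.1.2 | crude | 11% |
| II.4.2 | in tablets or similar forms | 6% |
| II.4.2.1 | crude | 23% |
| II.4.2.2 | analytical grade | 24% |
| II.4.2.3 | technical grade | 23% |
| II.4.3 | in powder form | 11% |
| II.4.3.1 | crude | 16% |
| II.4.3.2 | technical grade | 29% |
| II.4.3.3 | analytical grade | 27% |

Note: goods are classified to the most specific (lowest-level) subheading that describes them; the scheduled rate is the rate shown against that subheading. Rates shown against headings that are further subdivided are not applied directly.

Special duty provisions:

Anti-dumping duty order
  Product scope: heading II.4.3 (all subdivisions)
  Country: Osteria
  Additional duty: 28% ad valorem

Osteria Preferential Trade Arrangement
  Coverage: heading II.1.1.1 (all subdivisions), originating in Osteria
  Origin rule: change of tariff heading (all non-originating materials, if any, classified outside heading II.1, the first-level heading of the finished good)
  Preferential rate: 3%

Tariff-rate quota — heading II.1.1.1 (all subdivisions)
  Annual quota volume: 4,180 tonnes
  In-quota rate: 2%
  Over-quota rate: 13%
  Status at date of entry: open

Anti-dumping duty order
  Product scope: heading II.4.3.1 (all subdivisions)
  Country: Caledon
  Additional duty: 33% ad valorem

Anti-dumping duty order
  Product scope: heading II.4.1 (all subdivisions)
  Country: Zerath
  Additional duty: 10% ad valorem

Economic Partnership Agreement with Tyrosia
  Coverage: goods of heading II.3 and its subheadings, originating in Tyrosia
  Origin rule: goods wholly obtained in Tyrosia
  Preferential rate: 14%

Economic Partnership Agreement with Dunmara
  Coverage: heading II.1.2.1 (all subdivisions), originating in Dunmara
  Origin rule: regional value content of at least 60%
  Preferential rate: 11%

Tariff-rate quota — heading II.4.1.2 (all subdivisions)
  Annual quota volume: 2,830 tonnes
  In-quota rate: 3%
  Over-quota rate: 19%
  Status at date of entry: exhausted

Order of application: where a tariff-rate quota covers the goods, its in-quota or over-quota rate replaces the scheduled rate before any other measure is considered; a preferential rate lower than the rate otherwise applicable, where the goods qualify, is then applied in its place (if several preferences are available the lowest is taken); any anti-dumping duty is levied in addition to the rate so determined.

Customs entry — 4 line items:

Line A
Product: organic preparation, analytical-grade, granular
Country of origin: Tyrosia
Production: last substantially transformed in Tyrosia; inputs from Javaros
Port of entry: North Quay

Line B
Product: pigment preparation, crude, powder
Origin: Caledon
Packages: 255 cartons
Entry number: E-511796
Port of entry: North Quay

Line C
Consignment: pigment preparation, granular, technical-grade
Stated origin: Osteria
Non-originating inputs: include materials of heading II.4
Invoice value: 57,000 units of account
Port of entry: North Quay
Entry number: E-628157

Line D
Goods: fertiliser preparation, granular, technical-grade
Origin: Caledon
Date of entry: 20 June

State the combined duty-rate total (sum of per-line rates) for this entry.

Line A: organic → II.3; granular → II.3.1; analytical-grade → II.3.1.3. Scheduled 35%. Tyrosia agreement on II.3: not wholly obtained. → 35%.
Line B: pigment → II.4; powder → II.4.3; crude → II.4.3.1. Scheduled 16%. anti-dumping (Caledon, II.4.3.1): +33%; total 16% + 33% = 49%. → 49%.
Line C: pigment → II.4; granular → II.4.1; technical-grade → II.4.1.1. Scheduled 5%. Osteria agreement on II.1.1.1: II.4.1.1 not covered. → 5%.
Line D: fertiliser → II.2; granular → II.2.2; technical-grade → II.2.2.2. Scheduled 23%. No special measure applies. → 23%.
Sum: 35% + 49% + 5% + 23% = 112%.

112%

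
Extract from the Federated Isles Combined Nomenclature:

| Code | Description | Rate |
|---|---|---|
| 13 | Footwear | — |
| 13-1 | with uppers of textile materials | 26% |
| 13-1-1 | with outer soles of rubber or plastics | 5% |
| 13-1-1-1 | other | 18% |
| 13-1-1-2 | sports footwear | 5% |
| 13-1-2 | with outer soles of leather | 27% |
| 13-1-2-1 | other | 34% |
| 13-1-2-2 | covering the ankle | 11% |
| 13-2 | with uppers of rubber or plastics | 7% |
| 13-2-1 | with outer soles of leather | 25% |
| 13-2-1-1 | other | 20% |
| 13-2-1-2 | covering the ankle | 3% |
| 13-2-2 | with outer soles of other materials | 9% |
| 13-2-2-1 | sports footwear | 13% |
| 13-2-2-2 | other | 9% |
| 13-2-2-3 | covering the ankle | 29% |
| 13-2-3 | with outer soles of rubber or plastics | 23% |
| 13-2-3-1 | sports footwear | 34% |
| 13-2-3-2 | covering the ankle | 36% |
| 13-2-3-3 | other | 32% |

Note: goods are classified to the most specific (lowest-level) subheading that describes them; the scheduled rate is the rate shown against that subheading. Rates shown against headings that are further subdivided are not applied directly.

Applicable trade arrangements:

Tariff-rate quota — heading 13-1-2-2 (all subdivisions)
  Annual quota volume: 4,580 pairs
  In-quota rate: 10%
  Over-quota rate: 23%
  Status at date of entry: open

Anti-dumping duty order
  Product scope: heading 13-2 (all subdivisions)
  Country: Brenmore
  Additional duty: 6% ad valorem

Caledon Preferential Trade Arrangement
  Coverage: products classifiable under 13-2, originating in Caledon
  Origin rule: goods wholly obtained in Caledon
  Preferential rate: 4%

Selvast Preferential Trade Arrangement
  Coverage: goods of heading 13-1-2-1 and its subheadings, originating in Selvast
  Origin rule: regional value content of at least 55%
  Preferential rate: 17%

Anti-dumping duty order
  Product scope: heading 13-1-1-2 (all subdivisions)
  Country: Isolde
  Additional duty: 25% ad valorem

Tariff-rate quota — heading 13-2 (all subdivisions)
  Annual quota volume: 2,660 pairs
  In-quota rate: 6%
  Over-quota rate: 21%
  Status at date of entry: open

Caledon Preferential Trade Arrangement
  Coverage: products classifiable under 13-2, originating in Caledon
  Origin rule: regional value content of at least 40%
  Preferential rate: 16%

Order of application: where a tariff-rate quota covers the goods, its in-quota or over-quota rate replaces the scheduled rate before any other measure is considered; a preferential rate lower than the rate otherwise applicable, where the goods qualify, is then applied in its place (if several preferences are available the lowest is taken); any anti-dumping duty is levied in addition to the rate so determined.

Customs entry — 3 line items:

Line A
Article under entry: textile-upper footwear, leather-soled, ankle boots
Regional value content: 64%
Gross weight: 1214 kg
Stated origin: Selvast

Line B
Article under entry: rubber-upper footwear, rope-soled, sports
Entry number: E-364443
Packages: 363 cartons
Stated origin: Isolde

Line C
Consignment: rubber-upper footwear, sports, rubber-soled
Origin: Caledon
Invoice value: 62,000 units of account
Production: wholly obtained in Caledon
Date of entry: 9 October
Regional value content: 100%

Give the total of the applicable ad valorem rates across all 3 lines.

Line A: textile-upper → 13-1; leather-soled → 13-1-2; ankle boots → 13-1-2-2. Scheduled 11%. quota on 13-1-2-2 open → in-quota 10%; Selvast agreement on 13-1-2-1: 13-1-2-2 not covered. → 10%.
Line B: rubber-upper → 13-2; rope-soled → 13-2-2; sports → 13-2-2-1. Scheduled 13%. quota on 13-2 open → in-quota 6%. → 6%.
Line C: rubber-upper → 13-2; rubber-soled → 13-2-3; sports → 13-2-3-1. Scheduled 34%. quota on 13-2 open → in-quota 6%; Caledon agreement on 13-2: wholly obtained → 4% available; Caledon agreement on 13-2: RVC ≥ 40% → 16% available; preferential 4%. → 4%.
Sum: 10% + 6% + 4% = 20%.

20%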